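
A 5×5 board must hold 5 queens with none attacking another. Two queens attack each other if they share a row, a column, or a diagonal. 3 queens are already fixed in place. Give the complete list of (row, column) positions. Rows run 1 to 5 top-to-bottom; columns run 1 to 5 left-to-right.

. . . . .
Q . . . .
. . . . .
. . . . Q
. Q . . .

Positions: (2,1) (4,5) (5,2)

Row 1: attacked by (2,1)→{1,2}; (4,5)→{2,5}; (5,2)→{2}. Safe: 3, 4. Place at column 4.
Row 3: attacked by (1,4)→{2,4}; (2,1)→{1,2}; (4,5)→{4,5}; (5,2)→{2,4}. Safe: 3. Place at column 3.
Columns [4, 1, 3, 5, 2], r−c [-3, 1, 0, -1, 3], r+c [5, 3, 6, 9, 7] are all distinct, so no two queens attack.

(1,4) (2,1) (3,3) (4,5) (5,2)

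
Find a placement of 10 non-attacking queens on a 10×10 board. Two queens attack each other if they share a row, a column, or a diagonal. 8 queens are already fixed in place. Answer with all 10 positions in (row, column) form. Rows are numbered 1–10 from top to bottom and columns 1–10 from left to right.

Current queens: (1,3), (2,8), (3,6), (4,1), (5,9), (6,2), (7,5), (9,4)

(1,3) (2,8) (3,6) (4,1) (5,9) (6,2) (7,5) (8,7) (9,4) (10,10)

Row 8: attacked by (1,3)→{3,10}; (2,8)→{2,8}; (3,6)→{1,6}; (4,1)→{1,5}; (5,9)→{6,9}; (6,2)→{2,4}; (7,5)→{4,5,6}; (9,4)→{3,4,5}. Safe: 7. Place at column 7.
Row 10: attacked by (1,3)→{3}; (2,8)→{8}; (3,6)→{6}; (4,1)→{1,7}; (5,9)→{4,9}; (6,2)→{2,6}; (7,5)→{2,5,8}; (8,7)→{5,7,9}; (9,4)→{3,4,5}. Safe: 10. Place at column 10.
Columns [3, 8, 6, 1, 9, 2, 5, 7, 4, 10], r−c [-2, -6, -3, 3, -4, 4, 2, 1, 5, 0], r+c [4, 10, 9, 5, 14, 8, 12, 15, 13, 20] are all distinct, so no two queens attack.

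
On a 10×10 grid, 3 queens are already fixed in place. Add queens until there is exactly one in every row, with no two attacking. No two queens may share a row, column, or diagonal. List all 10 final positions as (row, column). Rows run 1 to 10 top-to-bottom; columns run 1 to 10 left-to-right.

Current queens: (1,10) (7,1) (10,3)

(1,10) (2,4) (3,7) (4,5) (5,2) (6,9) (7,1) (8,6) (9,8) (10,3)

Row 2: attacked by (1,10)→{9,10}; (7,1)→{1,6}; (10,3)→{3}. Safe: 2, 4, 5, 7, 8. Place at column 4.
Row 3: attacked by (1,10)→{8,10}; (2,4)→{3,4,5}; (7,1)→{1,5}; (10,3)→{3,10}. Safe: 2, 6, 7, 9. Place at column 7.
Row 4: attacked by (1,10)→{7,10}; (2,4)→{2,4,6}; (3,7)→{6,7,8}; (7,1)→{1,4}; (10,3)→{3,9}. Safe: 5. Place at column 5.
Row 5: attacked by (1,10)→{6,10}; (2,4)→{1,4,7}; (3,7)→{5,7,9}; (4,5)→{4,5,6}; (7,1)→{1,3}; (10,3)→{3,8}. Safe: 2. Place at column 2.
Row 6: attacked by (1,10)→{5,10}; (2,4)→{4,8}; (3,7)→{4,7,10}; (4,5)→{3,5,7}; (5,2)→{1,2,3}; (7,1)→{1,2}; (10,3)→{3,7}. Safe: 6, 9. Place at column 9.
Row 8: attacked by (1,10)→{3,10}; (2,4)→{4,10}; (3,7)→{2,7}; (4,5)→{1,5,9}; (5,2)→{2,5}; (6,9)→{7,9}; (7,1)→{1,2}; (10,3)→{1,3,5}. Safe: 6, 8. Place at column 6.
Row 9: attacked by (1,10)→{2,10}; (2,4)→{4}; (3,7)→{1,7}; (4,5)→{5,10}; (5,2)→{2,6}; (6,9)→{6,9}; (7,1)→{1,3}; (8,6)→{5,6,7}; (10,3)→{2,3,4}. Safe: 8. Place at column 8.
Columns [10, 4, 7, 5, 2, 9, 1, 6, 8, 3], r−c [-9, -2, -4, -1, 3, -3, 6, 2, 1, 7], r+c [11, 6, 10, 9, 7, 15, 8, 14, 17, 13] are all distinct, so no two queens attack.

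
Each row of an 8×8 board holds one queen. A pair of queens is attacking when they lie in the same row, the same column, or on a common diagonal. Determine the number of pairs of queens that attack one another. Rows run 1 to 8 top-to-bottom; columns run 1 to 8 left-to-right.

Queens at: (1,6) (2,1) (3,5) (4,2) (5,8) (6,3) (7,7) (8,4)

All columns are distinct and no two queens satisfy |Δrow| = |Δcol|, so no pair attacks.

0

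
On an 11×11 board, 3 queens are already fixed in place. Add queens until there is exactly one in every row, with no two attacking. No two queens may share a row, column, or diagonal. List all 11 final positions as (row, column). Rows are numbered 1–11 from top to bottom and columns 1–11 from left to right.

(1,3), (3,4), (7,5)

Row 2: attacked by (1,3)→{2,3,4}; (3,4)→{3,4,5}; (7,5)→{5,10}. Safe: 1, 6, 7, 8, 9, 11. Place at column 6.
Row 4: attacked by (1,3)→{3,6}; (2,6)→{4,6,8}; (3,4)→{3,4,5}; (7,5)→{2,5,8}. Safe: 1, 7, 9, 10, 11. Place at column 1.
Row 5: attacked by (1,3)→{3,7}; (2,6)→{3,6,9}; (3,4)→{2,4,6}; (4,1)→{1,2}; (7,5)→{3,5,7}. Safe: 8, 10, 11. Place at column 11.
Row 6: attacked by (1,3)→{3,8}; (2,6)→{2,6,10}; (3,4)→{1,4,7}; (4,1)→{1,3}; (5,11)→{10,11}; (7,5)→{4,5,6}. Safe: 9. Place at column 9.
Row 8: attacked by (1,3)→{3,10}; (2,6)→{6}; (3,4)→{4,9}; (4,1)→{1,5}; (5,11)→{8,11}; (6,9)→{7,9,11}; (7,5)→{4,5,6}. Safe: 2. Place at column 2.
Row 9: attacked by (1,3)→{3,11}; (2,6)→{6}; (3,4)→{4,10}; (4,1)→{1,6}; (5,11)→{7,11}; (6,9)→{6,9}; (7,5)→{3,5,7}; (8,2)→{1,2,3}. Safe: 8. Place at column 8.
Row 10: attacked by (1,3)→{3}; (2,6)→{6}; (3,4)→{4,11}; (4,1)→{1,7}; (5,11)→{6,11}; (6,9)→{5,9}; (7,5)→{2,5,8}; (8,2)→{2,4}; (9,8)→{7,8,9}. Safe: 10. Place at column 10.
Row 11: attacked by (1,3)→{3}; (2,6)→{6}; (3,4)→{4}; (4,1)→{1,8}; (5,11)→{5,11}; (6,9)→{4,9}; (7,5)→{1,5,9}; (8,2)→{2,5}; (9,8)→{6,8,10}; (10,10)→{9,10,11}. Safe: 7. Place at column 7.
Columns [3, 6, 4, 1, 11, 9, 5, 2, 8, 10, 7], r−c [-2, -4, -1, 3, -6, -3, 2, 6, 1, 0, 4], r+c [4, 8, 7, 5, 16, 15, 12, 10, 17, 20, 18] are all distinct, so no two queens attack.

(1,3) (2,6) (3,4) (4,1) (5,11) (6,9) (7,5) (8,2) (9,8) (10,10) (11,7)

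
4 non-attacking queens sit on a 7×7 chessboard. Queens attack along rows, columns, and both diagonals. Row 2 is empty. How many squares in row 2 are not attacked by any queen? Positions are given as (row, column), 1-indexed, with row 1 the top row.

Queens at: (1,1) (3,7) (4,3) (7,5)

1

(1,1) attacks row 2 at column 1 and diagonals 2.
(3,7) attacks row 2 at column 7 and diagonals 6.
(4,3) attacks row 2 at column 3 and diagonals 1, 5.
(7,5) attacks row 2 at column 5.
Attacked columns: {1, 2, 3, 5, 6, 7}. Safe: {4}.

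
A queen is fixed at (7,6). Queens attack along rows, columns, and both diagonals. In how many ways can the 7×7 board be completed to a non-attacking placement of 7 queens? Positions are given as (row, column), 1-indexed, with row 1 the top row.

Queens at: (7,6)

7

Branch on row 1: col 1 → 1; col 2 → 4; col 3 → 1; col 4 → 1; col 5 → 0; col 7 → 0.
Sum: 1 + 4 + 1 + 1 + 0 + 0 = 7.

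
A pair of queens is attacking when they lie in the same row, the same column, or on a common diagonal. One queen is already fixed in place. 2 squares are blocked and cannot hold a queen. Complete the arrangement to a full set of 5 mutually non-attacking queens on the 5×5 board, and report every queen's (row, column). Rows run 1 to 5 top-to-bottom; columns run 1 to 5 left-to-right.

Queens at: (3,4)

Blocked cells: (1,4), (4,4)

Row 1: attacked by (3,4)→{2,4}. Blocked: 4. Safe: 1, 3, 5. Place at column 5.
Row 2: attacked by (1,5)→{4,5}; (3,4)→{3,4,5}. Safe: 1, 2. Place at column 2.
Row 4: attacked by (1,5)→{2,5}; (2,2)→{2,4}; (3,4)→{3,4,5}. Blocked: 4. Safe: 1. Place at column 1.
Row 5: attacked by (1,5)→{1,5}; (2,2)→{2,5}; (3,4)→{2,4}; (4,1)→{1,2}. Safe: 3. Place at column 3.
Columns [5, 2, 4, 1, 3], r−c [-4, 0, -1, 3, 2], r+c [6, 4, 7, 5, 8] are all distinct, so no two queens attack.

(1,5) (2,2) (3,4) (4,1) (5,3)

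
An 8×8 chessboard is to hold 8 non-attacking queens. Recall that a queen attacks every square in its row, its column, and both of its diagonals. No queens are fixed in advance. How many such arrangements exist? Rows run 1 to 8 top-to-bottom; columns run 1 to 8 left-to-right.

92

Branch on row 1: col 1 → 4; col 2 → 8; col 3 → 16; col 4 → 18; col 5 → 18; col 6 → 16; col 7 → 8; col 8 → 4.
Sum: 4 + 8 + 16 + 18 + 18 + 16 + 8 + 4 = 92.
(This is the classic 8-queens count.)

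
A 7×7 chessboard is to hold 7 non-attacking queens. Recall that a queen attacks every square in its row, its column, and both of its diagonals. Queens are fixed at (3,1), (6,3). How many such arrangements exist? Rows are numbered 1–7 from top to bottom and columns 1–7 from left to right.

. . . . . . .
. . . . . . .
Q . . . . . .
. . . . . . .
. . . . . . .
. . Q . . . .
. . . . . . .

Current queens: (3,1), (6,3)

2

Branch on row 1: col 2 → 2; col 4 → 0; col 5 → 0; col 6 → 0; col 7 → 0.
Sum: 2 + 0 + 0 + 0 + 0 = 2.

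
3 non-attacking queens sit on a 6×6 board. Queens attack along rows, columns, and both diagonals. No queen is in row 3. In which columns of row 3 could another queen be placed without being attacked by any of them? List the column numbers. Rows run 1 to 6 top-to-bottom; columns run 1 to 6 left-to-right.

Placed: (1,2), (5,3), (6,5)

columns 6

(1,2) attacks row 3 at column 2 and diagonals 4.
(5,3) attacks row 3 at column 3 and diagonals 1, 5.
(6,5) attacks row 3 at column 5 and diagonals 2.
Attacked columns: {1, 2, 3, 4, 5}. Safe: {6}.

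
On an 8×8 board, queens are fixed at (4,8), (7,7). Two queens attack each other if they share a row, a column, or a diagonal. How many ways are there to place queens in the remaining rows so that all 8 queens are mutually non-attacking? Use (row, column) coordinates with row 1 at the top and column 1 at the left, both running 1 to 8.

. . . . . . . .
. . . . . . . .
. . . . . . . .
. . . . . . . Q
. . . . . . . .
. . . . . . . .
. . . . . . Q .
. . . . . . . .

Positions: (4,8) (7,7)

Branch on row 1: col 2 → 1; col 3 → 1; col 4 → 1; col 6 → 1.
Sum: 1 + 1 + 1 + 1 = 4.

4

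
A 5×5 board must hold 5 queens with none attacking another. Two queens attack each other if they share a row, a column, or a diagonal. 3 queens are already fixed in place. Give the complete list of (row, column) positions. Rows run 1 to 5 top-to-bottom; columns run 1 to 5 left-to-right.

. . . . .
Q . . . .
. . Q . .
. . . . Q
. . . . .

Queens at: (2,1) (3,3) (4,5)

(1,4) (2,1) (3,3) (4,5) (5,2)

Row 1: attacked by (2,1)→{1,2}; (3,3)→{1,3,5}; (4,5)→{2,5}. Safe: 4. Place at column 4.
Row 5: attacked by (1,4)→{4}; (2,1)→{1,4}; (3,3)→{1,3,5}; (4,5)→{4,5}. Safe: 2. Place at column 2.
Columns [4, 1, 3, 5, 2], r−c [-3, 1, 0, -1, 3], r+c [5, 3, 6, 9, 7] are all distinct, so no two queens attack.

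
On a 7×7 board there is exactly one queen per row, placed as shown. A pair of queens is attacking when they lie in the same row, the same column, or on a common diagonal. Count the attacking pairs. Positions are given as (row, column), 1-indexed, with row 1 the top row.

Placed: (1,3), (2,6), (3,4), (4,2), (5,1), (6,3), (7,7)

2

Same column: (1,3)–(6,3) (column 3).
Same diagonal: (4,2)–(5,1) (|4−5| = |2−1| = 1).
Total attacking pairs: 2.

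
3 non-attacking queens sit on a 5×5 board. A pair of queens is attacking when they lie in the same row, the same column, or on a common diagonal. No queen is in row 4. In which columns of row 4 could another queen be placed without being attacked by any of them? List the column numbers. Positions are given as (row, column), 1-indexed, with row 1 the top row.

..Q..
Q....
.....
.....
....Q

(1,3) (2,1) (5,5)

columns 2

(1,3) attacks row 4 at column 3.
(2,1) attacks row 4 at column 1 and diagonals 3.
(5,5) attacks row 4 at column 5 and diagonals 4.
Attacked columns: {1, 3, 4, 5}. Safe: {2}.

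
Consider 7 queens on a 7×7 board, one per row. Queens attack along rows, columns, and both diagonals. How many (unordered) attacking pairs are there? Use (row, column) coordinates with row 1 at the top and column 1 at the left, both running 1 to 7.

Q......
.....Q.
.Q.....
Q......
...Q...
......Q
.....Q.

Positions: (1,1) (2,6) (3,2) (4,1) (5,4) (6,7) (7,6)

Same column: (1,1)–(4,1) (column 1); (2,6)–(7,6) (column 6).
Same diagonal: (3,2)–(4,1) (|3−4| = |2−1| = 1); (3,2)–(5,4) (|3−5| = |2−4| = 2); (3,2)–(7,6) (|3−7| = |2−6| = 4); (5,4)–(7,6) (|5−7| = |4−6| = 2); (6,7)–(7,6) (|6−7| = |7−6| = 1).
Total attacking pairs: 7.

7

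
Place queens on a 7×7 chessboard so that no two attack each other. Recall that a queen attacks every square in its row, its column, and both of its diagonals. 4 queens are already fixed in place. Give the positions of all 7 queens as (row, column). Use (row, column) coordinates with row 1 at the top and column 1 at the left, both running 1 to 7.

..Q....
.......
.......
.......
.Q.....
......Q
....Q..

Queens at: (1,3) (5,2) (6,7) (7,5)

Row 2: attacked by (1,3)→{2,3,4}; (5,2)→{2,5}; (6,7)→{3,7}; (7,5)→{5}. Safe: 1, 6. Place at column 1.
Row 3: attacked by (1,3)→{1,3,5}; (2,1)→{1,2}; (5,2)→{2,4}; (6,7)→{4,7}; (7,5)→{1,5}. Safe: 6. Place at column 6.
Row 4: attacked by (1,3)→{3,6}; (2,1)→{1,3}; (3,6)→{5,6,7}; (5,2)→{1,2,3}; (6,7)→{5,7}; (7,5)→{2,5}. Safe: 4. Place at column 4.
Columns [3, 1, 6, 4, 2, 7, 5], r−c [-2, 1, -3, 0, 3, -1, 2], r+c [4, 3, 9, 8, 7, 13, 12] are all distinct, so no two queens attack.

(1,3) (2,1) (3,6) (4,4) (5,2) (6,7) (7,5)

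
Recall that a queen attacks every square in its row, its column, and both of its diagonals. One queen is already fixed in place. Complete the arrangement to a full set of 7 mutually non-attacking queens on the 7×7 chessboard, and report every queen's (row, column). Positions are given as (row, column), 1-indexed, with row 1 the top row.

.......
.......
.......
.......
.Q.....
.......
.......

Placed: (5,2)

(1,7) (2,4) (3,1) (4,5) (5,2) (6,6) (7,3)

Row 1: attacked by (5,2)→{2,6}. Safe: 1, 3, 4, 5, 7. Place at column 7.
Row 2: attacked by (1,7)→{6,7}; (5,2)→{2,5}. Safe: 1, 3, 4. Place at column 4.
Row 3: attacked by (1,7)→{5,7}; (2,4)→{3,4,5}; (5,2)→{2,4}. Safe: 1, 6. Place at column 1.
Row 4: attacked by (1,7)→{4,7}; (2,4)→{2,4,6}; (3,1)→{1,2}; (5,2)→{1,2,3}. Safe: 5. Place at column 5.
Row 6: attacked by (1,7)→{2,7}; (2,4)→{4}; (3,1)→{1,4}; (4,5)→{3,5,7}; (5,2)→{1,2,3}. Safe: 6. Place at column 6.
Row 7: attacked by (1,7)→{1,7}; (2,4)→{4}; (3,1)→{1,5}; (4,5)→{2,5}; (5,2)→{2,4}; (6,6)→{5,6,7}. Safe: 3. Place at column 3.
Columns [7, 4, 1, 5, 2, 6, 3], r−c [-6, -2, 2, -1, 3, 0, 4], r+c [8, 6, 4, 9, 7, 12, 10] are all distinct, so no two queens attack.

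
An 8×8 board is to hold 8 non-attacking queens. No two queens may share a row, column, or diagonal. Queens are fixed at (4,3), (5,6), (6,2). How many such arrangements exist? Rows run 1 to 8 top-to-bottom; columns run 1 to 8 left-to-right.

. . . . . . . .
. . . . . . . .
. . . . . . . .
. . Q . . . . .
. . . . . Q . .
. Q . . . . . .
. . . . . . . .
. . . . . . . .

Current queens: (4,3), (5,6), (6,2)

2

Branch on row 1: col 1 → 0; col 4 → 1; col 5 → 0; col 8 → 1.
Sum: 0 + 1 + 0 + 1 = 2.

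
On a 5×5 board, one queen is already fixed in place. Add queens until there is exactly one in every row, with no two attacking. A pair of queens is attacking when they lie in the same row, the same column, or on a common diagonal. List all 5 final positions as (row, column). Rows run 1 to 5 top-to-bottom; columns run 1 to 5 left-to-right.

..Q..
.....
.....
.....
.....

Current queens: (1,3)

(1,3) (2,1) (3,4) (4,2) (5,5)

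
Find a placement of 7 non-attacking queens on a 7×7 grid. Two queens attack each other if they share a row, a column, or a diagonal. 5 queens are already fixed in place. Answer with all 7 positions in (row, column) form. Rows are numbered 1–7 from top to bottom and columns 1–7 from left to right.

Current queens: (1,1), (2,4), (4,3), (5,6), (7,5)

(1,1) (2,4) (3,7) (4,3) (5,6) (6,2) (7,5)

Row 3: attacked by (1,1)→{1,3}; (2,4)→{3,4,5}; (4,3)→{2,3,4}; (5,6)→{4,6}; (7,5)→{1,5}. Safe: 7. Place at column 7.
Row 6: attacked by (1,1)→{1,6}; (2,4)→{4}; (3,7)→{4,7}; (4,3)→{1,3,5}; (5,6)→{5,6,7}; (7,5)→{4,5,6}. Safe: 2. Place at column 2.
Columns [1, 4, 7, 3, 6, 2, 5], r−c [0, -2, -4, 1, -1, 4, 2], r+c [2, 6, 10, 7, 11, 8, 12] are all distinct, so no two queens attack.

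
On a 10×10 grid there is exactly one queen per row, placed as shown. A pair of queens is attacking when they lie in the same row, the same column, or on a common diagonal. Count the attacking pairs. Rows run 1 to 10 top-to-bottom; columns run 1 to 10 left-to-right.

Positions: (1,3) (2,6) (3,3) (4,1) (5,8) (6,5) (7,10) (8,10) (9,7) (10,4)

4

Same column: (1,3)–(3,3) (column 3); (7,10)–(8,10) (column 10).
Same diagonal: (1,3)–(8,10) (|1−8| = |3−10| = 7); (5,8)–(7,10) (|5−7| = |8−10| = 2).
Total attacking pairs: 4.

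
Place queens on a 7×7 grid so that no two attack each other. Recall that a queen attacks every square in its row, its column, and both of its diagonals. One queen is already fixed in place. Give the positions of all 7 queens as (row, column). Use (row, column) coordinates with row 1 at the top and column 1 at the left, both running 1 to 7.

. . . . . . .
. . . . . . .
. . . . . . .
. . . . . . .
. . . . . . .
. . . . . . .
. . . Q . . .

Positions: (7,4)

(1,1) (2,5) (3,2) (4,6) (5,3) (6,7) (7,4)

Row 1: attacked by (7,4)→{4}. Safe: 1, 2, 3, 5, 6, 7. Place at column 1.
Row 2: attacked by (1,1)→{1,2}; (7,4)→{4}. Safe: 3, 5, 6, 7. Place at column 5.
Row 3: attacked by (1,1)→{1,3}; (2,5)→{4,5,6}; (7,4)→{4}. Safe: 2, 7. Place at column 2.
Row 4: attacked by (1,1)→{1,4}; (2,5)→{3,5,7}; (3,2)→{1,2,3}; (7,4)→{1,4,7}. Safe: 6. Place at column 6.
Row 5: attacked by (1,1)→{1,5}; (2,5)→{2,5}; (3,2)→{2,4}; (4,6)→{5,6,7}; (7,4)→{2,4,6}. Safe: 3. Place at column 3.
Row 6: attacked by (1,1)→{1,6}; (2,5)→{1,5}; (3,2)→{2,5}; (4,6)→{4,6}; (5,3)→{2,3,4}; (7,4)→{3,4,5}. Safe: 7. Place at column 7.
Columns [1, 5, 2, 6, 3, 7, 4], r−c [0, -3, 1, -2, 2, -1, 3], r+c [2, 7, 5, 10, 8, 13, 11] are all distinct, so no two queens attack.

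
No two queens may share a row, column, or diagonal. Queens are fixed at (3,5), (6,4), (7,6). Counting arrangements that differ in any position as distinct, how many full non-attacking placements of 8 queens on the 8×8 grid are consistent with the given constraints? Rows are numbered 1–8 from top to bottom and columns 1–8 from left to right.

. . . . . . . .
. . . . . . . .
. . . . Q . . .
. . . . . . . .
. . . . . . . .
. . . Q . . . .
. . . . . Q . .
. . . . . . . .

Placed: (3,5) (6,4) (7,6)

Branch on row 1: col 1 → 1; col 2 → 1; col 8 → 0.
Sum: 1 + 1 + 0 = 2.

2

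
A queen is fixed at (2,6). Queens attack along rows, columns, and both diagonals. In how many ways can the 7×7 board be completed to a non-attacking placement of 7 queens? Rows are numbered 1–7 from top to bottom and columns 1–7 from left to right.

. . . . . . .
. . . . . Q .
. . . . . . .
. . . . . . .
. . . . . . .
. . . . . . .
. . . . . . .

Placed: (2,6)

4

Branch on row 1: col 1 → 1; col 2 → 1; col 3 → 1; col 4 → 1.
Sum: 1 + 1 + 1 + 1 = 4.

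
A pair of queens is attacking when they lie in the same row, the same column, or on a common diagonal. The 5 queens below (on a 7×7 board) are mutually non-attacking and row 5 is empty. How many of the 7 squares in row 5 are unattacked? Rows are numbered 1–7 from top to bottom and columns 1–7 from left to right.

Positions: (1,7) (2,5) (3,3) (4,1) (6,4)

(1,7) attacks row 5 at column 7 and diagonals 3.
(2,5) attacks row 5 at column 5 and diagonals 2.
(3,3) attacks row 5 at column 3 and diagonals 1, 5.
(4,1) attacks row 5 at column 1 and diagonals 2.
(6,4) attacks row 5 at column 4 and diagonals 3, 5.
Attacked columns: {1, 2, 3, 4, 5, 7}. Safe: {6}.

1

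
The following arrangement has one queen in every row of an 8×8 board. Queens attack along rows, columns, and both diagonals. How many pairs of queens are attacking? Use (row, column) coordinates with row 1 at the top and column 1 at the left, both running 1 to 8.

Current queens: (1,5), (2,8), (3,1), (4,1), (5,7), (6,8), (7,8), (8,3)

Same column: (2,8)–(6,8) (column 8); (2,8)–(7,8) (column 8); (3,1)–(4,1) (column 1); (6,8)–(7,8) (column 8).
Same diagonal: (5,7)–(6,8) (|5−6| = |7−8| = 1).
Total attacking pairs: 5.

5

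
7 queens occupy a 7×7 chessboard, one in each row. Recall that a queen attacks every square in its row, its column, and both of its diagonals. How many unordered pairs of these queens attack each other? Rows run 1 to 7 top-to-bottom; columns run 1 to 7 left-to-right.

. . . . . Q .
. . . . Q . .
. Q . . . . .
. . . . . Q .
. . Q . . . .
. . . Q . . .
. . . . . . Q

4

Same column: (1,6)–(4,6) (column 6).
Same diagonal: (1,6)–(2,5) (|1−2| = |6−5| = 1); (4,6)–(6,4) (|4−6| = |6−4| = 2); (5,3)–(6,4) (|5−6| = |3−4| = 1).
Total attacking pairs: 4.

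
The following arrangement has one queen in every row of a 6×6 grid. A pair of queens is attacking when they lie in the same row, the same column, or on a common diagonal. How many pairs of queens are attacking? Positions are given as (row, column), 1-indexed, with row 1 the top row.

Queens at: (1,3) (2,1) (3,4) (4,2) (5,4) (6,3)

Same column: (1,3)–(6,3) (column 3); (3,4)–(5,4) (column 4).
Same diagonal: (2,1)–(5,4) (|2−5| = |1−4| = 3); (5,4)–(6,3) (|5−6| = |4−3| = 1).
Total attacking pairs: 4.

4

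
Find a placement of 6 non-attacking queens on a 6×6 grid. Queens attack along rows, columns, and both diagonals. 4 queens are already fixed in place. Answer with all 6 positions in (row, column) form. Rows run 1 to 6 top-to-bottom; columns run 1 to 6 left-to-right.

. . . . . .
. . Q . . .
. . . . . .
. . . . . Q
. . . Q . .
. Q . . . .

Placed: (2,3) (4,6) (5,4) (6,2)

(1,5) (2,3) (3,1) (4,6) (5,4) (6,2)

Row 1: attacked by (2,3)→{2,3,4}; (4,6)→{3,6}; (5,4)→{4}; (6,2)→{2}. Safe: 1, 5. Place at column 5.
Row 3: attacked by (1,5)→{3,5}; (2,3)→{2,3,4}; (4,6)→{5,6}; (5,4)→{2,4,6}; (6,2)→{2,5}. Safe: 1. Place at column 1.
Columns [5, 3, 1, 6, 4, 2], r−c [-4, -1, 2, -2, 1, 4], r+c [6, 5, 4, 10, 9, 8] are all distinct, so no two queens attack.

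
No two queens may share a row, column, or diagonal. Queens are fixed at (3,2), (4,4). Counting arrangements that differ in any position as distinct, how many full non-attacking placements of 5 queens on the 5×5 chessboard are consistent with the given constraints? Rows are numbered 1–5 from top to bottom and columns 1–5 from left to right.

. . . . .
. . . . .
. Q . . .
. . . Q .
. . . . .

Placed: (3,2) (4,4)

1

Branch on row 1: col 3 → 1; col 5 → 0.
Sum: 1 + 0 = 1.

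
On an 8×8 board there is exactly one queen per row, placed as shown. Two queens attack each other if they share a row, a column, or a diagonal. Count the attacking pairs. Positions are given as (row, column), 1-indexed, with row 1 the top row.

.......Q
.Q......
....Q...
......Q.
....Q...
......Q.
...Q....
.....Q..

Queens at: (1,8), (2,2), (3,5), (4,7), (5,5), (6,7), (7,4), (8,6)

Same column: (3,5)–(5,5) (column 5); (4,7)–(6,7) (column 7).
Same diagonal: (2,2)–(5,5) (|2−5| = |2−5| = 3); (4,7)–(7,4) (|4−7| = |7−4| = 3).
Total attacking pairs: 4.

4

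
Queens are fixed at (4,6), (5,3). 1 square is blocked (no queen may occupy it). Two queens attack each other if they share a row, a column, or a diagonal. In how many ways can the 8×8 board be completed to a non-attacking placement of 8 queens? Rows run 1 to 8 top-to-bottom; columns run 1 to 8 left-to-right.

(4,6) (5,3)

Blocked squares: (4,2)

Branch on row 1: col 1 → 1; col 2 → 0; col 4 → 0; col 5 → 3; col 8 → 0.
Sum: 1 + 0 + 0 + 3 + 0 = 4.

4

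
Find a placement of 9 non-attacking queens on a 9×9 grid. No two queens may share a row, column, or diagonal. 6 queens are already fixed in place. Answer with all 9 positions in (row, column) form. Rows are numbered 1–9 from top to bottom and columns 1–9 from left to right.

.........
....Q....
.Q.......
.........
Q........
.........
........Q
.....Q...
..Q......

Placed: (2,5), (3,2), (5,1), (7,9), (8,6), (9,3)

Row 1: attacked by (2,5)→{4,5,6}; (3,2)→{2,4}; (5,1)→{1,5}; (7,9)→{3,9}; (8,6)→{6}; (9,3)→{3}. Safe: 7, 8. Place at column 8.
Row 4: attacked by (1,8)→{5,8}; (2,5)→{3,5,7}; (3,2)→{1,2,3}; (5,1)→{1,2}; (7,9)→{6,9}; (8,6)→{2,6}; (9,3)→{3,8}. Safe: 4. Place at column 4.
Row 6: attacked by (1,8)→{3,8}; (2,5)→{1,5,9}; (3,2)→{2,5}; (4,4)→{2,4,6}; (5,1)→{1,2}; (7,9)→{8,9}; (8,6)→{4,6,8}; (9,3)→{3,6}. Safe: 7. Place at column 7.
Columns [8, 5, 2, 4, 1, 7, 9, 6, 3], r−c [-7, -3, 1, 0, 4, -1, -2, 2, 6], r+c [9, 7, 5, 8, 6, 13, 16, 14, 12] are all distinct, so no two queens attack.

(1,8) (2,5) (3,2) (4,4) (5,1) (6,7) (7,9) (8,6) (9,3)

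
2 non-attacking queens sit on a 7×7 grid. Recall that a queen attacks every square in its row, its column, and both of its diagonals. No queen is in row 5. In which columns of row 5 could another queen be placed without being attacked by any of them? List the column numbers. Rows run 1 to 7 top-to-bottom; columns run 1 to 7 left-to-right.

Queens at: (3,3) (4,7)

(3,3) attacks row 5 at column 3 and diagonals 1, 5.
(4,7) attacks row 5 at column 7 and diagonals 6.
Attacked columns: {1, 3, 5, 6, 7}. Safe: {2, 4}.

columns 2, 4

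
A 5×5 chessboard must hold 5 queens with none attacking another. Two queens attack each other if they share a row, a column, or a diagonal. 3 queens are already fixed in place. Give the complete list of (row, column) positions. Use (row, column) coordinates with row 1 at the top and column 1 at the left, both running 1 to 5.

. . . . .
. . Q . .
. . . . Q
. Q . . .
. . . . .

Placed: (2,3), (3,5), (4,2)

(1,1) (2,3) (3,5) (4,2) (5,4)

Row 1: attacked by (2,3)→{2,3,4}; (3,5)→{3,5}; (4,2)→{2,5}. Safe: 1. Place at column 1.
Row 5: attacked by (1,1)→{1,5}; (2,3)→{3}; (3,5)→{3,5}; (4,2)→{1,2,3}. Safe: 4. Place at column 4.
Columns [1, 3, 5, 2, 4], r−c [0, -1, -2, 2, 1], r+c [2, 5, 8, 6, 9] are all distinct, so no two queens attack.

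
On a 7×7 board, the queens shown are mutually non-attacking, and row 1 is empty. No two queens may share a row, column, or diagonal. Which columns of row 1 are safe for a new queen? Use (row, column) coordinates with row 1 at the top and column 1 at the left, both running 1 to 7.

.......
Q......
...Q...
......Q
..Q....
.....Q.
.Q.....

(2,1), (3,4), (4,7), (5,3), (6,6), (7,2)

(2,1) attacks row 1 at column 1 and diagonals 2.
(3,4) attacks row 1 at column 4 and diagonals 2, 6.
(4,7) attacks row 1 at column 7 and diagonals 4.
(5,3) attacks row 1 at column 3 and diagonals 7.
(6,6) attacks row 1 at column 6 and diagonals 1.
(7,2) attacks row 1 at column 2.
Attacked columns: {1, 2, 3, 4, 6, 7}. Safe: {5}.

columns 5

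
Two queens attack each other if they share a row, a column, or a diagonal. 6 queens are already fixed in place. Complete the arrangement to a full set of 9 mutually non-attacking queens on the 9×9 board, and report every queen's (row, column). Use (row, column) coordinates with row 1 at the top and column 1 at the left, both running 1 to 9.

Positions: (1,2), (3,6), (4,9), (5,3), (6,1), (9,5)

Row 2: attacked by (1,2)→{1,2,3}; (3,6)→{5,6,7}; (4,9)→{7,9}; (5,3)→{3,6}; (6,1)→{1,5}; (9,5)→{5}. Safe: 4, 8. Place at column 8.
Row 7: attacked by (1,2)→{2,8}; (2,8)→{3,8}; (3,6)→{2,6}; (4,9)→{6,9}; (5,3)→{1,3,5}; (6,1)→{1,2}; (9,5)→{3,5,7}. Safe: 4. Place at column 4.
Row 8: attacked by (1,2)→{2,9}; (2,8)→{2,8}; (3,6)→{1,6}; (4,9)→{5,9}; (5,3)→{3,6}; (6,1)→{1,3}; (7,4)→{3,4,5}; (9,5)→{4,5,6}. Safe: 7. Place at column 7.
Columns [2, 8, 6, 9, 3, 1, 4, 7, 5], r−c [-1, -6, -3, -5, 2, 5, 3, 1, 4], r+c [3, 10, 9, 13, 8, 7, 11, 15, 14] are all distinct, so no two queens attack.

(1,2) (2,8) (3,6) (4,9) (5,3) (6,1) (7,4) (8,7) (9,5)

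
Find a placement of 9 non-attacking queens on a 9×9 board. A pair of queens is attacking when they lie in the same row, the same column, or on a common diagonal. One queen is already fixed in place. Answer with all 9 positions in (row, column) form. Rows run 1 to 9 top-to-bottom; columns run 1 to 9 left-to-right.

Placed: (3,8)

(1,1) (2,4) (3,8) (4,3) (5,9) (6,7) (7,5) (8,2) (9,6)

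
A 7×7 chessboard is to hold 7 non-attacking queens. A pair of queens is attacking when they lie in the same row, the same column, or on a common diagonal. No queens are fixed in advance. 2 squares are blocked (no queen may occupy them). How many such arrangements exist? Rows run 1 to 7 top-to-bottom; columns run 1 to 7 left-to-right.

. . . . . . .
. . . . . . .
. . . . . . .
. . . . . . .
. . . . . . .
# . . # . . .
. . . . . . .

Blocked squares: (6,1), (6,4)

Branch on row 1: col 1 → 3; col 2 → 5; col 3 → 4; col 4 → 4; col 5 → 3; col 6 → 6; col 7 → 2.
Sum: 3 + 5 + 4 + 4 + 3 + 6 + 2 = 27.

27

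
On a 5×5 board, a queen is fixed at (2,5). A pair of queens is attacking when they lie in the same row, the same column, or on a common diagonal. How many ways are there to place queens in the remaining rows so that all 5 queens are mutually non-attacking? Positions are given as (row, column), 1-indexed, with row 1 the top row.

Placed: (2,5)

2

Branch on row 1: col 1 → 0; col 2 → 1; col 3 → 1.
Sum: 0 + 1 + 1 = 2.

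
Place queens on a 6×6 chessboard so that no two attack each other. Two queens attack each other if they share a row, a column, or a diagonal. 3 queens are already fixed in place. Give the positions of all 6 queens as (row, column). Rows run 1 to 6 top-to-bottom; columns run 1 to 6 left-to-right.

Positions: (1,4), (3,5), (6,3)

(1,4) (2,1) (3,5) (4,2) (5,6) (6,3)

Row 2: attacked by (1,4)→{3,4,5}; (3,5)→{4,5,6}; (6,3)→{3}. Safe: 1, 2. Place at column 1.
Row 4: attacked by (1,4)→{1,4}; (2,1)→{1,3}; (3,5)→{4,5,6}; (6,3)→{1,3,5}. Safe: 2. Place at column 2.
Row 5: attacked by (1,4)→{4}; (2,1)→{1,4}; (3,5)→{3,5}; (4,2)→{1,2,3}; (6,3)→{2,3,4}. Safe: 6. Place at column 6.
Columns [4, 1, 5, 2, 6, 3], r−c [-3, 1, -2, 2, -1, 3], r+c [5, 3, 8, 6, 11, 9] are all distinct, so no two queens attack.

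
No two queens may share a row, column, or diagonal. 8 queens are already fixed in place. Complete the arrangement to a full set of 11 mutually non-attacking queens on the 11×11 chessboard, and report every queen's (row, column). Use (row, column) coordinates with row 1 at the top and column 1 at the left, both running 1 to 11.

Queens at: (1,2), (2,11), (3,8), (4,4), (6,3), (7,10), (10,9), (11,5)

Row 5: attacked by (1,2)→{2,6}; (2,11)→{8,11}; (3,8)→{6,8,10}; (4,4)→{3,4,5}; (6,3)→{2,3,4}; (7,10)→{8,10}; (10,9)→{4,9}; (11,5)→{5,11}. Safe: 1, 7. Place at column 7.
Row 8: attacked by (1,2)→{2,9}; (2,11)→{5,11}; (3,8)→{3,8}; (4,4)→{4,8}; (5,7)→{4,7,10}; (6,3)→{1,3,5}; (7,10)→{9,10,11}; (10,9)→{7,9,11}; (11,5)→{2,5,8}. Safe: 6. Place at column 6.
Row 9: attacked by (1,2)→{2,10}; (2,11)→{4,11}; (3,8)→{2,8}; (4,4)→{4,9}; (5,7)→{3,7,11}; (6,3)→{3,6}; (7,10)→{8,10}; (8,6)→{5,6,7}; (10,9)→{8,9,10}; (11,5)→{3,5,7}. Safe: 1. Place at column 1.
Columns [2, 11, 8, 4, 7, 3, 10, 6, 1, 9, 5], r−c [-1, -9, -5, 0, -2, 3, -3, 2, 8, 1, 6], r+c [3, 13, 11, 8, 12, 9, 17, 14, 10, 19, 16] are all distinct, so no two queens attack.

(1,2) (2,11) (3,8) (4,4) (5,7) (6,3) (7,10) (8,6) (9,1) (10,9) (11,5)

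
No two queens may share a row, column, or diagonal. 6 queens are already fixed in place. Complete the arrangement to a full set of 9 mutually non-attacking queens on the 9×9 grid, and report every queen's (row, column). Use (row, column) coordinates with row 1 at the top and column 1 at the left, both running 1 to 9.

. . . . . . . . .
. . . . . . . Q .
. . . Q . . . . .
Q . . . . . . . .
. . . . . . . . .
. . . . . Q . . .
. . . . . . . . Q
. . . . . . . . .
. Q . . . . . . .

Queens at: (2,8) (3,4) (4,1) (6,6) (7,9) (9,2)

(1,5) (2,8) (3,4) (4,1) (5,3) (6,6) (7,9) (8,7) (9,2)

Row 1: attacked by (2,8)→{7,8,9}; (3,4)→{2,4,6}; (4,1)→{1,4}; (6,6)→{1,6}; (7,9)→{3,9}; (9,2)→{2}. Safe: 5. Place at column 5.
Row 5: attacked by (1,5)→{1,5,9}; (2,8)→{5,8}; (3,4)→{2,4,6}; (4,1)→{1,2}; (6,6)→{5,6,7}; (7,9)→{7,9}; (9,2)→{2,6}. Safe: 3. Place at column 3.
Row 8: attacked by (1,5)→{5}; (2,8)→{2,8}; (3,4)→{4,9}; (4,1)→{1,5}; (5,3)→{3,6}; (6,6)→{4,6,8}; (7,9)→{8,9}; (9,2)→{1,2,3}. Safe: 7. Place at column 7.
Columns [5, 8, 4, 1, 3, 6, 9, 7, 2], r−c [-4, -6, -1, 3, 2, 0, -2, 1, 7], r+c [6, 10, 7, 5, 8, 12, 16, 15, 11] are all distinct, so no two queens attack.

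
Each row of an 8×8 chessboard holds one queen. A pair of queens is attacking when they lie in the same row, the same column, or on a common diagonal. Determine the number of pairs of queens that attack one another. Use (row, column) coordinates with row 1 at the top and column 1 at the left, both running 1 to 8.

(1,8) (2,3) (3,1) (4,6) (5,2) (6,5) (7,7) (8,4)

0

All columns are distinct and no two queens satisfy |Δrow| = |Δcol|, so no pair attacks.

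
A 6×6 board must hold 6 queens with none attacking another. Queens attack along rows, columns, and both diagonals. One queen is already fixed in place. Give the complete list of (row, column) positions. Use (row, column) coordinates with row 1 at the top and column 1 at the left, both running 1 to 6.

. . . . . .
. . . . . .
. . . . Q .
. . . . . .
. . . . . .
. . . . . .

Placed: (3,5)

Row 1: attacked by (3,5)→{3,5}. Safe: 1, 2, 4, 6. Place at column 4.
Row 2: attacked by (1,4)→{3,4,5}; (3,5)→{4,5,6}. Safe: 1, 2. Place at column 1.
Row 4: attacked by (1,4)→{1,4}; (2,1)→{1,3}; (3,5)→{4,5,6}. Safe: 2. Place at column 2.
Row 5: attacked by (1,4)→{4}; (2,1)→{1,4}; (3,5)→{3,5}; (4,2)→{1,2,3}. Safe: 6. Place at column 6.
Row 6: attacked by (1,4)→{4}; (2,1)→{1,5}; (3,5)→{2,5}; (4,2)→{2,4}; (5,6)→{5,6}. Safe: 3. Place at column 3.
Columns [4, 1, 5, 2, 6, 3], r−c [-3, 1, -2, 2, -1, 3], r+c [5, 3, 8, 6, 11, 9] are all distinct, so no two queens attack.

(1,4) (2,1) (3,5) (4,2) (5,6) (6,3)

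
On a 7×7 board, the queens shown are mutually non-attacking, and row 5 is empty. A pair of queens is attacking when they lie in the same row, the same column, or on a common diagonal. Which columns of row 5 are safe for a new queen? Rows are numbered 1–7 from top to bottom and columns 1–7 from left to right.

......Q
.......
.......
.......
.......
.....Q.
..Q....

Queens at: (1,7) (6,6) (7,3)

(1,7) attacks row 5 at column 7 and diagonals 3.
(6,6) attacks row 5 at column 6 and diagonals 5, 7.
(7,3) attacks row 5 at column 3 and diagonals 1, 5.
Attacked columns: {1, 3, 5, 6, 7}. Safe: {2, 4}.

columns 2, 4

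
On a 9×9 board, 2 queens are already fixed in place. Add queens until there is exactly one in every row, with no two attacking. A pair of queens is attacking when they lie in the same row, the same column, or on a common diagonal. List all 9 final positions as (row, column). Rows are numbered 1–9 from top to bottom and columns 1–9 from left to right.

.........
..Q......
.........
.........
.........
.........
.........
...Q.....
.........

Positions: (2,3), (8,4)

(1,7) (2,3) (3,6) (4,2) (5,5) (6,1) (7,9) (8,4) (9,8)

Row 1: attacked by (2,3)→{2,3,4}; (8,4)→{4}. Safe: 1, 5, 6, 7, 8, 9. Place at column 7.
Row 3: attacked by (1,7)→{5,7,9}; (2,3)→{2,3,4}; (8,4)→{4,9}. Safe: 1, 6, 8. Place at column 6.
Row 4: attacked by (1,7)→{4,7}; (2,3)→{1,3,5}; (3,6)→{5,6,7}; (8,4)→{4,8}. Safe: 2, 9. Place at column 2.
Row 5: attacked by (1,7)→{3,7}; (2,3)→{3,6}; (3,6)→{4,6,8}; (4,2)→{1,2,3}; (8,4)→{1,4,7}. Safe: 5, 9. Place at column 5.
Row 6: attacked by (1,7)→{2,7}; (2,3)→{3,7}; (3,6)→{3,6,9}; (4,2)→{2,4}; (5,5)→{4,5,6}; (8,4)→{2,4,6}. Safe: 1, 8. Place at column 1.
Row 7: attacked by (1,7)→{1,7}; (2,3)→{3,8}; (3,6)→{2,6}; (4,2)→{2,5}; (5,5)→{3,5,7}; (6,1)→{1,2}; (8,4)→{3,4,5}. Safe: 9. Place at column 9.
Row 9: attacked by (1,7)→{7}; (2,3)→{3}; (3,6)→{6}; (4,2)→{2,7}; (5,5)→{1,5,9}; (6,1)→{1,4}; (7,9)→{7,9}; (8,4)→{3,4,5}. Safe: 8. Place at column 8.
Columns [7, 3, 6, 2, 5, 1, 9, 4, 8], r−c [-6, -1, -3, 2, 0, 5, -2, 4, 1], r+c [8, 5, 9, 6, 10, 7, 16, 12, 17] are all distinct, so no two queens attack.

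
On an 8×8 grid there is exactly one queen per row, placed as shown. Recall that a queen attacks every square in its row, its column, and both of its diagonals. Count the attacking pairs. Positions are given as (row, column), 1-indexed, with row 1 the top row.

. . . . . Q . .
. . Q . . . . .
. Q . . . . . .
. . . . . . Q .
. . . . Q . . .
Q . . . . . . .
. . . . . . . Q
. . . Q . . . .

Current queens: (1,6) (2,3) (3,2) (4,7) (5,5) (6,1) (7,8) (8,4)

Same diagonal: (1,6)–(6,1) (|1−6| = |6−1| = 5); (2,3)–(3,2) (|2−3| = |3−2| = 1); (2,3)–(7,8) (|2−7| = |3−8| = 5).
Total attacking pairs: 3.

3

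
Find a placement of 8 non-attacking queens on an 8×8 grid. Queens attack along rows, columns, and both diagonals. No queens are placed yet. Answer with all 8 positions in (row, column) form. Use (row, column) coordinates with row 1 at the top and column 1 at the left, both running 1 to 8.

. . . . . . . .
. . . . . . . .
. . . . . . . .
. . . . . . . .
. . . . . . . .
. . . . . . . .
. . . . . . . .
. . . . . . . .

(1,1) (2,7) (3,5) (4,8) (5,2) (6,4) (7,6) (8,3)

Row 1: Safe: 1, 2, 3, 4, 5, 6, 7, 8. Place at column 1.
Row 2: attacked by (1,1)→{1,2}. Safe: 3, 4, 5, 6, 7, 8. Place at column 7.
Row 3: attacked by (1,1)→{1,3}; (2,7)→{6,7,8}. Safe: 2, 4, 5. Place at column 5.
Row 4: attacked by (1,1)→{1,4}; (2,7)→{5,7}; (3,5)→{4,5,6}. Safe: 2, 3, 8. Place at column 8.
Row 5: attacked by (1,1)→{1,5}; (2,7)→{4,7}; (3,5)→{3,5,7}; (4,8)→{7,8}. Safe: 2, 6. Place at column 2.
Row 6: attacked by (1,1)→{1,6}; (2,7)→{3,7}; (3,5)→{2,5,8}; (4,8)→{6,8}; (5,2)→{1,2,3}. Safe: 4. Place at column 4.
Row 7: attacked by (1,1)→{1,7}; (2,7)→{2,7}; (3,5)→{1,5}; (4,8)→{5,8}; (5,2)→{2,4}; (6,4)→{3,4,5}. Safe: 6. Place at column 6.
Row 8: attacked by (1,1)→{1,8}; (2,7)→{1,7}; (3,5)→{5}; (4,8)→{4,8}; (5,2)→{2,5}; (6,4)→{2,4,6}; (7,6)→{5,6,7}. Safe: 3. Place at column 3.
Columns [1, 7, 5, 8, 2, 4, 6, 3], r−c [0, -5, -2, -4, 3, 2, 1, 5], r+c [2, 9, 8, 12, 7, 10, 13, 11] are all distinct, so no two queens attack.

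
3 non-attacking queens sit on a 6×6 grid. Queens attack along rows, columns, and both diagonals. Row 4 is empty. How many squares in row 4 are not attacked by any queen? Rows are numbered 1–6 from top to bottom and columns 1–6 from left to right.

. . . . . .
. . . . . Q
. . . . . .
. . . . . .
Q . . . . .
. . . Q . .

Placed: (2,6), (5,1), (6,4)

2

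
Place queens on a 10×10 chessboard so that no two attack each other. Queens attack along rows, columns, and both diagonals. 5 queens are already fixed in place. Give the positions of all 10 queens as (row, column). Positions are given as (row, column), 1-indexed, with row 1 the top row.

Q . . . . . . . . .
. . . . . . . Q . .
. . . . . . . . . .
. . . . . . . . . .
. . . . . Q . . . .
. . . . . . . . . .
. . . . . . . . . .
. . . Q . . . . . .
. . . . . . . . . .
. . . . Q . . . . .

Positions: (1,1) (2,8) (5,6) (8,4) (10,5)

Row 3: attacked by (1,1)→{1,3}; (2,8)→{7,8,9}; (5,6)→{4,6,8}; (8,4)→{4,9}; (10,5)→{5}. Safe: 2, 10. Place at column 2.
Row 4: attacked by (1,1)→{1,4}; (2,8)→{6,8,10}; (3,2)→{1,2,3}; (5,6)→{5,6,7}; (8,4)→{4,8}; (10,5)→{5}. Safe: 9. Place at column 9.
Row 6: attacked by (1,1)→{1,6}; (2,8)→{4,8}; (3,2)→{2,5}; (4,9)→{7,9}; (5,6)→{5,6,7}; (8,4)→{2,4,6}; (10,5)→{1,5,9}. Safe: 3, 10. Place at column 3.
Row 7: attacked by (1,1)→{1,7}; (2,8)→{3,8}; (3,2)→{2,6}; (4,9)→{6,9}; (5,6)→{4,6,8}; (6,3)→{2,3,4}; (8,4)→{3,4,5}; (10,5)→{2,5,8}. Safe: 10. Place at column 10.
Row 9: attacked by (1,1)→{1,9}; (2,8)→{1,8}; (3,2)→{2,8}; (4,9)→{4,9}; (5,6)→{2,6,10}; (6,3)→{3,6}; (7,10)→{8,10}; (8,4)→{3,4,5}; (10,5)→{4,5,6}. Safe: 7. Place at column 7.
Columns [1, 8, 2, 9, 6, 3, 10, 4, 7, 5], r−c [0, -6, 1, -5, -1, 3, -3, 4, 2, 5], r+c [2, 10, 5, 13, 11, 9, 17, 12, 16, 15] are all distinct, so no two queens attack.

(1,1) (2,8) (3,2) (4,9) (5,6) (6,3) (7,10) (8,4) (9,7) (10,5)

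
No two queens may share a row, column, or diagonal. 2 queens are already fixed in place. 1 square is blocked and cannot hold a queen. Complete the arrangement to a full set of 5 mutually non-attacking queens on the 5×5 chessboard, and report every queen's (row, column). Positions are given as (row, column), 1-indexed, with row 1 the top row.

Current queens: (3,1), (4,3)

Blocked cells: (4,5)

Row 1: attacked by (3,1)→{1,3}; (4,3)→{3}. Safe: 2, 4, 5. Place at column 2.
Row 2: attacked by (1,2)→{1,2,3}; (3,1)→{1,2}; (4,3)→{1,3,5}. Safe: 4. Place at column 4.
Row 5: attacked by (1,2)→{2}; (2,4)→{1,4}; (3,1)→{1,3}; (4,3)→{2,3,4}. Safe: 5. Place at column 5.
Columns [2, 4, 1, 3, 5], r−c [-1, -2, 2, 1, 0], r+c [3, 6, 4, 7, 10] are all distinct, so no two queens attack.

(1,2) (2,4) (3,1) (4,3) (5,5)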